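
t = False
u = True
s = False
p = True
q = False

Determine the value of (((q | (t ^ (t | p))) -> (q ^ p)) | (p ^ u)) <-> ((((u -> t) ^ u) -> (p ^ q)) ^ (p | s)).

False

t | p = False | True = True
t ^ (t | p) = False ^ True = True
q | (t ^ (t | p)) = False | True = True
q ^ p = False ^ True = True
(q | (t ^ (t | p))) -> (q ^ p) = True -> True = True
p ^ u = True ^ True = False
((q | (t ^ (t | p))) -> (q ^ p)) | (p ^ u) = True | False = True
u -> t = True -> False = False
(u -> t) ^ u = False ^ True = True
p ^ q = True ^ False = True
((u -> t) ^ u) -> (p ^ q) = True -> True = True
p | s = True | False = True
(((u -> t) ^ u) -> (p ^ q)) ^ (p | s) = True ^ True = False
(((q | (t ^ (t | p))) -> (q ^ p)) | (p ^ u)) <-> ((((u -> t) ^ u) -> (p ^ q)) ^ (p | s)) = True <-> False = False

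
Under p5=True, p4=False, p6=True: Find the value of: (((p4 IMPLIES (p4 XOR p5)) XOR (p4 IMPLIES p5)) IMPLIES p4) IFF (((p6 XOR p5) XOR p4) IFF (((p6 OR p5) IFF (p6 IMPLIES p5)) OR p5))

False

p4 XOR p5 = False XOR True = True
p4 IMPLIES (p4 XOR p5) = False IMPLIES True = True
p4 IMPLIES p5 = False IMPLIES True = True
(p4 IMPLIES (p4 XOR p5)) XOR (p4 IMPLIES p5) = True XOR True = False
((p4 IMPLIES (p4 XOR p5)) XOR (p4 IMPLIES p5)) IMPLIES p4 = False IMPLIES False = True
p6 XOR p5 = True XOR True = False
(p6 XOR p5) XOR p4 = False XOR False = False
p6 OR p5 = True OR True = True
p6 IMPLIES p5 = True IMPLIES True = True
(p6 OR p5) IFF (p6 IMPLIES p5) = True IFF True = True
((p6 OR p5) IFF (p6 IMPLIES p5)) OR p5 = True OR True = True
((p6 XOR p5) XOR p4) IFF (((p6 OR p5) IFF (p6 IMPLIES p5)) OR p5) = False IFF True = False
(((p4 IMPLIES (p4 XOR p5)) XOR (p4 IMPLIES p5)) IMPLIES p4) IFF (((p6 XOR p5) XOR p4) IFF (((p6 OR p5) IFF (p6 IMPLIES p5)) OR p5)) = True IFF False = False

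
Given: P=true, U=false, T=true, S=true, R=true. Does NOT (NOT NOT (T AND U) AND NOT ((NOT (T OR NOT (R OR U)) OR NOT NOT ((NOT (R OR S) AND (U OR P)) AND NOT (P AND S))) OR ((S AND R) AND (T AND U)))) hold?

Substituting P=true, U=false, T=true, S=true, R=true:
T AND U = true AND false = false
NOT (T AND U) = NOT false = true
NOT NOT (T AND U) = NOT true = false
R OR U = true OR false = true
NOT (R OR U) = NOT true = false
T OR NOT (R OR U) = true OR false = true
NOT (T OR NOT (R OR U)) = NOT true = false
R OR S = true OR true = true
NOT (R OR S) = NOT true = false
U OR P = false OR true = true
NOT (R OR S) AND (U OR P) = false AND true = false
P AND S = true AND true = true
NOT (P AND S) = NOT true = false
(NOT (R OR S) AND (U OR P)) AND NOT (P AND S) = false AND false = false
NOT ((NOT (R OR S) AND (U OR P)) AND NOT (P AND S)) = NOT false = true
NOT NOT ((NOT (R OR S) AND (U OR P)) AND NOT (P AND S)) = NOT true = false
NOT (T OR NOT (R OR U)) OR NOT NOT ((NOT (R OR S) AND (U OR P)) AND NOT (P AND S)) = false OR false = false
S AND R = true AND true = true
T AND U = true AND false = false
(S AND R) AND (T AND U) = true AND false = false
(NOT (T OR NOT (R OR U)) OR NOT NOT ((NOT (R OR S) AND (U OR P)) AND NOT (P AND S))) OR ((S AND R) AND (T AND U)) = false OR false = false
NOT ((NOT (T OR NOT (R OR U)) OR NOT NOT ((NOT (R OR S) AND (U OR P)) AND NOT (P AND S))) OR ((S AND R) AND (T AND U))) = NOT false = true
NOT NOT (T AND U) AND NOT ((NOT (T OR NOT (R OR U)) OR NOT NOT ((NOT (R OR S) AND (U OR P)) AND NOT (P AND S))) OR ((S AND R) AND (T AND U))) = false AND true = false
NOT (NOT NOT (T AND U) AND NOT ((NOT (T OR NOT (R OR U)) OR NOT NOT ((NOT (R OR S) AND (U OR P)) AND NOT (P AND S))) OR ((S AND R) AND (T AND U)))) = NOT false = true

true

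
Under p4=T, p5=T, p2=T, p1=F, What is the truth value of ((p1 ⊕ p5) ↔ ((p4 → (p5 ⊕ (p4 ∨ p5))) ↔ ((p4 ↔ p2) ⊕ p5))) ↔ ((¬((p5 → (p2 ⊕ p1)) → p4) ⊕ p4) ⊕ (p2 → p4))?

F

p1 ⊕ p5 = F ⊕ T = T
p4 ∨ p5 = T ∨ T = T
p5 ⊕ (p4 ∨ p5) = T ⊕ T = F
p4 → (p5 ⊕ (p4 ∨ p5)) = T → F = F
p4 ↔ p2 = T ↔ T = T
(p4 ↔ p2) ⊕ p5 = T ⊕ T = F
(p4 → (p5 ⊕ (p4 ∨ p5))) ↔ ((p4 ↔ p2) ⊕ p5) = F ↔ F = T
(p1 ⊕ p5) ↔ ((p4 → (p5 ⊕ (p4 ∨ p5))) ↔ ((p4 ↔ p2) ⊕ p5)) = T ↔ T = T
p2 ⊕ p1 = T ⊕ F = T
p5 → (p2 ⊕ p1) = T → T = T
(p5 → (p2 ⊕ p1)) → p4 = T → T = T
¬((p5 → (p2 ⊕ p1)) → p4) = ¬T = F
¬((p5 → (p2 ⊕ p1)) → p4) ⊕ p4 = F ⊕ T = T
p2 → p4 = T → T = T
(¬((p5 → (p2 ⊕ p1)) → p4) ⊕ p4) ⊕ (p2 → p4) = T ⊕ T = F
((p1 ⊕ p5) ↔ ((p4 → (p5 ⊕ (p4 ∨ p5))) ↔ ((p4 ↔ p2) ⊕ p5))) ↔ ((¬((p5 → (p2 ⊕ p1)) → p4) ⊕ p4) ⊕ (p2 → p4)) = T ↔ F = F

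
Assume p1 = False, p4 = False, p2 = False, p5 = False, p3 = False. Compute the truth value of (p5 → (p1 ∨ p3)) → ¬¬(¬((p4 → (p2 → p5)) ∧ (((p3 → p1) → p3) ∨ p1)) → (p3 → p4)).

True

p1 ∨ p3 = False ∨ False = False
p5 → (p1 ∨ p3) = False → False = True
p2 → p5 = False → False = True
p4 → (p2 → p5) = False → True = True
p3 → p1 = False → False = True
(p3 → p1) → p3 = True → False = False
((p3 → p1) → p3) ∨ p1 = False ∨ False = False
(p4 → (p2 → p5)) ∧ (((p3 → p1) → p3) ∨ p1) = True ∧ False = False
¬((p4 → (p2 → p5)) ∧ (((p3 → p1) → p3) ∨ p1)) = ¬False = True
p3 → p4 = False → False = True
¬((p4 → (p2 → p5)) ∧ (((p3 → p1) → p3) ∨ p1)) → (p3 → p4) = True → True = True
¬(¬((p4 → (p2 → p5)) ∧ (((p3 → p1) → p3) ∨ p1)) → (p3 → p4)) = ¬True = False
¬¬(¬((p4 → (p2 → p5)) ∧ (((p3 → p1) → p3) ∨ p1)) → (p3 → p4)) = ¬False = True
(p5 → (p1 ∨ p3)) → ¬¬(¬((p4 → (p2 → p5)) ∧ (((p3 → p1) → p3) ∨ p1)) → (p3 → p4)) = True → True = True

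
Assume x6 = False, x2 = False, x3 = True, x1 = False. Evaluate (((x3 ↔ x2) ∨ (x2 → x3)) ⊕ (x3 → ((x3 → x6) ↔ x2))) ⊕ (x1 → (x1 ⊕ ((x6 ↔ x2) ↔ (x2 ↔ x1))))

True

Substituting x6=False, x2=False, x3=True, x1=False:
x3 ↔ x2 = True ↔ False = False
x2 → x3 = False → True = True
(x3 ↔ x2) ∨ (x2 → x3) = False ∨ True = True
x3 → x6 = True → False = False
(x3 → x6) ↔ x2 = False ↔ False = True
x3 → ((x3 → x6) ↔ x2) = True → True = True
((x3 ↔ x2) ∨ (x2 → x3)) ⊕ (x3 → ((x3 → x6) ↔ x2)) = True ⊕ True = False
x6 ↔ x2 = False ↔ False = True
x2 ↔ x1 = False ↔ False = True
(x6 ↔ x2) ↔ (x2 ↔ x1) = True ↔ True = True
x1 ⊕ ((x6 ↔ x2) ↔ (x2 ↔ x1)) = False ⊕ True = True
x1 → (x1 ⊕ ((x6 ↔ x2) ↔ (x2 ↔ x1))) = False → True = True
(((x3 ↔ x2) ∨ (x2 → x3)) ⊕ (x3 → ((x3 → x6) ↔ x2))) ⊕ (x1 → (x1 ⊕ ((x6 ↔ x2) ↔ (x2 ↔ x1)))) = False ⊕ True = True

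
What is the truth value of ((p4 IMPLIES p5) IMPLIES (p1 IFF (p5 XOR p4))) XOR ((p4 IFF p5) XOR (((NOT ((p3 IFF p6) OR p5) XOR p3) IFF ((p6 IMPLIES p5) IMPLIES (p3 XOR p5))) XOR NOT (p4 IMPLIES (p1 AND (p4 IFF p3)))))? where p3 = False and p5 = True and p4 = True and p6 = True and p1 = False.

True

p4 IMPLIES p5 = True IMPLIES True = True
p5 XOR p4 = True XOR True = False
p1 IFF (p5 XOR p4) = False IFF False = True
(p4 IMPLIES p5) IMPLIES (p1 IFF (p5 XOR p4)) = True IMPLIES True = True
p4 IFF p5 = True IFF True = True
p3 IFF p6 = False IFF True = False
(p3 IFF p6) OR p5 = False OR True = True
NOT ((p3 IFF p6) OR p5) = NOT True = False
NOT ((p3 IFF p6) OR p5) XOR p3 = False XOR False = False
p6 IMPLIES p5 = True IMPLIES True = True
p3 XOR p5 = False XOR True = True
(p6 IMPLIES p5) IMPLIES (p3 XOR p5) = True IMPLIES True = True
(NOT ((p3 IFF p6) OR p5) XOR p3) IFF ((p6 IMPLIES p5) IMPLIES (p3 XOR p5)) = False IFF True = False
p4 IFF p3 = True IFF False = False
p1 AND (p4 IFF p3) = False AND False = False
p4 IMPLIES (p1 AND (p4 IFF p3)) = True IMPLIES False = False
NOT (p4 IMPLIES (p1 AND (p4 IFF p3))) = NOT False = True
((NOT ((p3 IFF p6) OR p5) XOR p3) IFF ((p6 IMPLIES p5) IMPLIES (p3 XOR p5))) XOR NOT (p4 IMPLIES (p1 AND (p4 IFF p3))) = False XOR True = True
(p4 IFF p5) XOR (((NOT ((p3 IFF p6) OR p5) XOR p3) IFF ((p6 IMPLIES p5) IMPLIES (p3 XOR p5))) XOR NOT (p4 IMPLIES (p1 AND (p4 IFF p3)))) = True XOR True = False
((p4 IMPLIES p5) IMPLIES (p1 IFF (p5 XOR p4))) XOR ((p4 IFF p5) XOR (((NOT ((p3 IFF p6) OR p5) XOR p3) IFF ((p6 IMPLIES p5) IMPLIES (p3 XOR p5))) XOR NOT (p4 IMPLIES (p1 AND (p4 IFF p3))))) = True XOR False = True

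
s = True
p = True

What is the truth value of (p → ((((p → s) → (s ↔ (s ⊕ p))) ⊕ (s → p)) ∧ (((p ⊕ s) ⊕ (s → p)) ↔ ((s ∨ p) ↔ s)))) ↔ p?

p → s = True → True = True
s ⊕ p = True ⊕ True = False
s ↔ (s ⊕ p) = True ↔ False = False
(p → s) → (s ↔ (s ⊕ p)) = True → False = False
s → p = True → True = True
((p → s) → (s ↔ (s ⊕ p))) ⊕ (s → p) = False ⊕ True = True
p ⊕ s = True ⊕ True = False
s → p = True → True = True
(p ⊕ s) ⊕ (s → p) = False ⊕ True = True
s ∨ p = True ∨ True = True
(s ∨ p) ↔ s = True ↔ True = True
((p ⊕ s) ⊕ (s → p)) ↔ ((s ∨ p) ↔ s) = True ↔ True = True
(((p → s) → (s ↔ (s ⊕ p))) ⊕ (s → p)) ∧ (((p ⊕ s) ⊕ (s → p)) ↔ ((s ∨ p) ↔ s)) = True ∧ True = True
p → ((((p → s) → (s ↔ (s ⊕ p))) ⊕ (s → p)) ∧ (((p ⊕ s) ⊕ (s → p)) ↔ ((s ∨ p) ↔ s))) = True → True = True
(p → ((((p → s) → (s ↔ (s ⊕ p))) ⊕ (s → p)) ∧ (((p ⊕ s) ⊕ (s → p)) ↔ ((s ∨ p) ↔ s)))) ↔ p = True ↔ True = True

True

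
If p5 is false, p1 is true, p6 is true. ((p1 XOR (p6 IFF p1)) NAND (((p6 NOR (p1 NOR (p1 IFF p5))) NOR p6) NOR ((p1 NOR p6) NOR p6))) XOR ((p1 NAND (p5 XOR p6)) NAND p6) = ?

p6 IFF p1 = true IFF true = true
p1 XOR (p6 IFF p1) = true XOR true = false
p1 IFF p5 = true IFF false = false
p1 NOR (p1 IFF p5) = true NOR false = false
p6 NOR (p1 NOR (p1 IFF p5)) = true NOR false = false
(p6 NOR (p1 NOR (p1 IFF p5))) NOR p6 = false NOR true = false
p1 NOR p6 = true NOR true = false
(p1 NOR p6) NOR p6 = false NOR true = false
((p6 NOR (p1 NOR (p1 IFF p5))) NOR p6) NOR ((p1 NOR p6) NOR p6) = false NOR false = true
(p1 XOR (p6 IFF p1)) NAND (((p6 NOR (p1 NOR (p1 IFF p5))) NOR p6) NOR ((p1 NOR p6) NOR p6)) = false NAND true = true
p5 XOR p6 = false XOR true = true
p1 NAND (p5 XOR p6) = true NAND true = false
(p1 NAND (p5 XOR p6)) NAND p6 = false NAND true = true
((p1 XOR (p6 IFF p1)) NAND (((p6 NOR (p1 NOR (p1 IFF p5))) NOR p6) NOR ((p1 NOR p6) NOR p6))) XOR ((p1 NAND (p5 XOR p6)) NAND p6) = true XOR true = false

false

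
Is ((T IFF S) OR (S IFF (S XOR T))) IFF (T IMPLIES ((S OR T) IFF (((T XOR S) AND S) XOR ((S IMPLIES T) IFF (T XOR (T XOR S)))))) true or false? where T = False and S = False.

T IFF S = False IFF False = True
S XOR T = False XOR False = False
S IFF (S XOR T) = False IFF False = True
(T IFF S) OR (S IFF (S XOR T)) = True OR True = True
S OR T = False OR False = False
T XOR S = False XOR False = False
(T XOR S) AND S = False AND False = False
S IMPLIES T = False IMPLIES False = True
T XOR S = False XOR False = False
T XOR (T XOR S) = False XOR False = False
(S IMPLIES T) IFF (T XOR (T XOR S)) = True IFF False = False
((T XOR S) AND S) XOR ((S IMPLIES T) IFF (T XOR (T XOR S))) = False XOR False = False
(S OR T) IFF (((T XOR S) AND S) XOR ((S IMPLIES T) IFF (T XOR (T XOR S)))) = False IFF False = True
T IMPLIES ((S OR T) IFF (((T XOR S) AND S) XOR ((S IMPLIES T) IFF (T XOR (T XOR S))))) = False IMPLIES True = True
((T IFF S) OR (S IFF (S XOR T))) IFF (T IMPLIES ((S OR T) IFF (((T XOR S) AND S) XOR ((S IMPLIES T) IFF (T XOR (T XOR S)))))) = True IFF True = True

True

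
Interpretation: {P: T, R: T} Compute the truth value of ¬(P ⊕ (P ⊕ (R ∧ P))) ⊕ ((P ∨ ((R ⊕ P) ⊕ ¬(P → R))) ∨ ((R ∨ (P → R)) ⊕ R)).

T

R ∧ P = T ∧ T = T
P ⊕ (R ∧ P) = T ⊕ T = F
P ⊕ (P ⊕ (R ∧ P)) = T ⊕ F = T
¬(P ⊕ (P ⊕ (R ∧ P))) = ¬T = F
R ⊕ P = T ⊕ T = F
P → R = T → T = T
¬(P → R) = ¬T = F
(R ⊕ P) ⊕ ¬(P → R) = F ⊕ F = F
P ∨ ((R ⊕ P) ⊕ ¬(P → R)) = T ∨ F = T
P → R = T → T = T
R ∨ (P → R) = T ∨ T = T
(R ∨ (P → R)) ⊕ R = T ⊕ T = F
(P ∨ ((R ⊕ P) ⊕ ¬(P → R))) ∨ ((R ∨ (P → R)) ⊕ R) = T ∨ F = T
¬(P ⊕ (P ⊕ (R ∧ P))) ⊕ ((P ∨ ((R ⊕ P) ⊕ ¬(P → R))) ∨ ((R ∨ (P → R)) ⊕ R)) = F ⊕ T = T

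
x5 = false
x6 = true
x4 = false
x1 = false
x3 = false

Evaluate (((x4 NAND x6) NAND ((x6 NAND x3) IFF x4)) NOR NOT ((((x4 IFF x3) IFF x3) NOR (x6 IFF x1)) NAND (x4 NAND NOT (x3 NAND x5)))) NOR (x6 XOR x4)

false

x4 NAND x6 = false NAND true = true
x6 NAND x3 = true NAND false = true
(x6 NAND x3) IFF x4 = true IFF false = false
(x4 NAND x6) NAND ((x6 NAND x3) IFF x4) = true NAND false = true
x4 IFF x3 = false IFF false = true
(x4 IFF x3) IFF x3 = true IFF false = false
x6 IFF x1 = true IFF false = false
((x4 IFF x3) IFF x3) NOR (x6 IFF x1) = false NOR false = true
x3 NAND x5 = false NAND false = true
NOT (x3 NAND x5) = NOT true = false
x4 NAND NOT (x3 NAND x5) = false NAND false = true
(((x4 IFF x3) IFF x3) NOR (x6 IFF x1)) NAND (x4 NAND NOT (x3 NAND x5)) = true NAND true = false
NOT ((((x4 IFF x3) IFF x3) NOR (x6 IFF x1)) NAND (x4 NAND NOT (x3 NAND x5))) = NOT false = true
((x4 NAND x6) NAND ((x6 NAND x3) IFF x4)) NOR NOT ((((x4 IFF x3) IFF x3) NOR (x6 IFF x1)) NAND (x4 NAND NOT (x3 NAND x5))) = true NOR true = false
x6 XOR x4 = true XOR false = true
(((x4 NAND x6) NAND ((x6 NAND x3) IFF x4)) NOR NOT ((((x4 IFF x3) IFF x3) NOR (x6 IFF x1)) NAND (x4 NAND NOT (x3 NAND x5)))) NOR (x6 XOR x4) = false NOR true = false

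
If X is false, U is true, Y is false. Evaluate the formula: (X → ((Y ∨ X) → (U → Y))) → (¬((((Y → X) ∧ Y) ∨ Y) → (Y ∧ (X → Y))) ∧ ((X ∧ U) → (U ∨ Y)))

False

Substituting X=False, U=True, Y=False:
Y ∨ X = False ∨ False = False
U → Y = True → False = False
(Y ∨ X) → (U → Y) = False → False = True
X → ((Y ∨ X) → (U → Y)) = False → True = True
Y → X = False → False = True
(Y → X) ∧ Y = True ∧ False = False
((Y → X) ∧ Y) ∨ Y = False ∨ False = False
X → Y = False → False = True
Y ∧ (X → Y) = False ∧ True = False
(((Y → X) ∧ Y) ∨ Y) → (Y ∧ (X → Y)) = False → False = True
¬((((Y → X) ∧ Y) ∨ Y) → (Y ∧ (X → Y))) = ¬True = False
X ∧ U = False ∧ True = False
U ∨ Y = True ∨ False = True
(X ∧ U) → (U ∨ Y) = False → True = True
¬((((Y → X) ∧ Y) ∨ Y) → (Y ∧ (X → Y))) ∧ ((X ∧ U) → (U ∨ Y)) = False ∧ True = False
(X → ((Y ∨ X) → (U → Y))) → (¬((((Y → X) ∧ Y) ∨ Y) → (Y ∧ (X → Y))) ∧ ((X ∧ U) → (U ∨ Y))) = True → False = False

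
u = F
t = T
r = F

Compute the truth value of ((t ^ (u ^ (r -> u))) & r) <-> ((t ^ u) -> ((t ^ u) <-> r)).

r -> u = F -> F = T
u ^ (r -> u) = F ^ T = T
t ^ (u ^ (r -> u)) = T ^ T = F
(t ^ (u ^ (r -> u))) & r = F & F = F
t ^ u = T ^ F = T
t ^ u = T ^ F = T
(t ^ u) <-> r = T <-> F = F
(t ^ u) -> ((t ^ u) <-> r) = T -> F = F
((t ^ (u ^ (r -> u))) & r) <-> ((t ^ u) -> ((t ^ u) <-> r)) = F <-> F = T

T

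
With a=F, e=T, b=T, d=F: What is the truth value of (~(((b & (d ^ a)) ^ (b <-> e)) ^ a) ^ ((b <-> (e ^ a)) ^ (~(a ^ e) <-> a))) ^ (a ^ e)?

T

d ^ a = F ^ F = F
b & (d ^ a) = T & F = F
b <-> e = T <-> T = T
(b & (d ^ a)) ^ (b <-> e) = F ^ T = T
((b & (d ^ a)) ^ (b <-> e)) ^ a = T ^ F = T
~(((b & (d ^ a)) ^ (b <-> e)) ^ a) = ~T = F
e ^ a = T ^ F = T
b <-> (e ^ a) = T <-> T = T
a ^ e = F ^ T = T
~(a ^ e) = ~T = F
~(a ^ e) <-> a = F <-> F = T
(b <-> (e ^ a)) ^ (~(a ^ e) <-> a) = T ^ T = F
~(((b & (d ^ a)) ^ (b <-> e)) ^ a) ^ ((b <-> (e ^ a)) ^ (~(a ^ e) <-> a)) = F ^ F = F
a ^ e = F ^ T = T
(~(((b & (d ^ a)) ^ (b <-> e)) ^ a) ^ ((b <-> (e ^ a)) ^ (~(a ^ e) <-> a))) ^ (a ^ e) = F ^ T = T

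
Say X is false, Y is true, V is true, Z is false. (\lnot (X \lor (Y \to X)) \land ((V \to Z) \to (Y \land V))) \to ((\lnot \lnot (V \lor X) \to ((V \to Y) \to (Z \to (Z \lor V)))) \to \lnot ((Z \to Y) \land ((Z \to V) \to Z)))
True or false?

Y \to X = T \to F = F
X \lor (Y \to X) = F \lor F = F
\lnot (X \lor (Y \to X)) = \lnot F = T
V \to Z = T \to F = F
Y \land V = T \land T = T
(V \to Z) \to (Y \land V) = F \to T = T
\lnot (X \lor (Y \to X)) \land ((V \to Z) \to (Y \land V)) = T \land T = T
V \lor X = T \lor F = T
\lnot (V \lor X) = \lnot T = F
\lnot \lnot (V \lor X) = \lnot F = T
V \to Y = T \to T = T
Z \lor V = F \lor T = T
Z \to (Z \lor V) = F \to T = T
(V \to Y) \to (Z \to (Z \lor V)) = T \to T = T
\lnot \lnot (V \lor X) \to ((V \to Y) \to (Z \to (Z \lor V))) = T \to T = T
Z \to Y = F \to T = T
Z \to V = F \to T = T
(Z \to V) \to Z = T \to F = F
(Z \to Y) \land ((Z \to V) \to Z) = T \land F = F
\lnot ((Z \to Y) \land ((Z \to V) \to Z)) = \lnot F = T
(\lnot \lnot (V \lor X) \to ((V \to Y) \to (Z \to (Z \lor V)))) \to \lnot ((Z \to Y) \land ((Z \to V) \to Z)) = T \to T = T
(\lnot (X \lor (Y \to X)) \land ((V \to Z) \to (Y \land V))) \to ((\lnot \lnot (V \lor X) \to ((V \to Y) \to (Z \to (Z \lor V)))) \to \lnot ((Z \to Y) \land ((Z \to V) \to Z))) = T \to T = T

T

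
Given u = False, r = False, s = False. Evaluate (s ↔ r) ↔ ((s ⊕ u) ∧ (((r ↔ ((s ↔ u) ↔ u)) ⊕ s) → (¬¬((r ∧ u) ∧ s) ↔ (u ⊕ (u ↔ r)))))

False

s ↔ r = False ↔ False = True
s ⊕ u = False ⊕ False = False
s ↔ u = False ↔ False = True
(s ↔ u) ↔ u = True ↔ False = False
r ↔ ((s ↔ u) ↔ u) = False ↔ False = True
(r ↔ ((s ↔ u) ↔ u)) ⊕ s = True ⊕ False = True
r ∧ u = False ∧ False = False
(r ∧ u) ∧ s = False ∧ False = False
¬((r ∧ u) ∧ s) = ¬False = True
¬¬((r ∧ u) ∧ s) = ¬True = False
u ↔ r = False ↔ False = True
u ⊕ (u ↔ r) = False ⊕ True = True
¬¬((r ∧ u) ∧ s) ↔ (u ⊕ (u ↔ r)) = False ↔ True = False
((r ↔ ((s ↔ u) ↔ u)) ⊕ s) → (¬¬((r ∧ u) ∧ s) ↔ (u ⊕ (u ↔ r))) = True → False = False
(s ⊕ u) ∧ (((r ↔ ((s ↔ u) ↔ u)) ⊕ s) → (¬¬((r ∧ u) ∧ s) ↔ (u ⊕ (u ↔ r)))) = False ∧ False = False
(s ↔ r) ↔ ((s ⊕ u) ∧ (((r ↔ ((s ↔ u) ↔ u)) ⊕ s) → (¬¬((r ∧ u) ∧ s) ↔ (u ⊕ (u ↔ r))))) = True ↔ False = False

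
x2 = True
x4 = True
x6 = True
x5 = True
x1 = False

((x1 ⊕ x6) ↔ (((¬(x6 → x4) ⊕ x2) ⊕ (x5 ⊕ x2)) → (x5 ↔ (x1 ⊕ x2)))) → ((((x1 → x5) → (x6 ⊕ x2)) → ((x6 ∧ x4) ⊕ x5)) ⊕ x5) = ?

x1 ⊕ x6 = False ⊕ True = True
x6 → x4 = True → True = True
¬(x6 → x4) = ¬True = False
¬(x6 → x4) ⊕ x2 = False ⊕ True = True
x5 ⊕ x2 = True ⊕ True = False
(¬(x6 → x4) ⊕ x2) ⊕ (x5 ⊕ x2) = True ⊕ False = True
x1 ⊕ x2 = False ⊕ True = True
x5 ↔ (x1 ⊕ x2) = True ↔ True = True
((¬(x6 → x4) ⊕ x2) ⊕ (x5 ⊕ x2)) → (x5 ↔ (x1 ⊕ x2)) = True → True = True
(x1 ⊕ x6) ↔ (((¬(x6 → x4) ⊕ x2) ⊕ (x5 ⊕ x2)) → (x5 ↔ (x1 ⊕ x2))) = True ↔ True = True
x1 → x5 = False → True = True
x6 ⊕ x2 = True ⊕ True = False
(x1 → x5) → (x6 ⊕ x2) = True → False = False
x6 ∧ x4 = True ∧ True = True
(x6 ∧ x4) ⊕ x5 = True ⊕ True = False
((x1 → x5) → (x6 ⊕ x2)) → ((x6 ∧ x4) ⊕ x5) = False → False = True
(((x1 → x5) → (x6 ⊕ x2)) → ((x6 ∧ x4) ⊕ x5)) ⊕ x5 = True ⊕ True = False
((x1 ⊕ x6) ↔ (((¬(x6 → x4) ⊕ x2) ⊕ (x5 ⊕ x2)) → (x5 ↔ (x1 ⊕ x2)))) → ((((x1 → x5) → (x6 ⊕ x2)) → ((x6 ∧ x4) ⊕ x5)) ⊕ x5) = True → False = False

False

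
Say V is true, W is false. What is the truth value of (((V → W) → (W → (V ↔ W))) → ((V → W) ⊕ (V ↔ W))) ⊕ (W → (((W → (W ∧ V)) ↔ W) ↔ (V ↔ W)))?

V → W = True → False = False
V ↔ W = True ↔ False = False
W → (V ↔ W) = False → False = True
(V → W) → (W → (V ↔ W)) = False → True = True
V → W = True → False = False
V ↔ W = True ↔ False = False
(V → W) ⊕ (V ↔ W) = False ⊕ False = False
((V → W) → (W → (V ↔ W))) → ((V → W) ⊕ (V ↔ W)) = True → False = False
W ∧ V = False ∧ True = False
W → (W ∧ V) = False → False = True
(W → (W ∧ V)) ↔ W = True ↔ False = False
V ↔ W = True ↔ False = False
((W → (W ∧ V)) ↔ W) ↔ (V ↔ W) = False ↔ False = True
W → (((W → (W ∧ V)) ↔ W) ↔ (V ↔ W)) = False → True = True
(((V → W) → (W → (V ↔ W))) → ((V → W) ⊕ (V ↔ W))) ⊕ (W → (((W → (W ∧ V)) ↔ W) ↔ (V ↔ W))) = False ⊕ True = True

True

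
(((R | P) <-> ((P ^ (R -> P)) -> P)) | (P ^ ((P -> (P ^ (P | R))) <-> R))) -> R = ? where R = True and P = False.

Substituting R=True, P=False:
R | P = True | False = True
R -> P = True -> False = False
P ^ (R -> P) = False ^ False = False
(P ^ (R -> P)) -> P = False -> False = True
(R | P) <-> ((P ^ (R -> P)) -> P) = True <-> True = True
P | R = False | True = True
P ^ (P | R) = False ^ True = True
P -> (P ^ (P | R)) = False -> True = True
(P -> (P ^ (P | R))) <-> R = True <-> True = True
P ^ ((P -> (P ^ (P | R))) <-> R) = False ^ True = True
((R | P) <-> ((P ^ (R -> P)) -> P)) | (P ^ ((P -> (P ^ (P | R))) <-> R)) = True | True = True
(((R | P) <-> ((P ^ (R -> P)) -> P)) | (P ^ ((P -> (P ^ (P | R))) <-> R))) -> R = True -> True = True

True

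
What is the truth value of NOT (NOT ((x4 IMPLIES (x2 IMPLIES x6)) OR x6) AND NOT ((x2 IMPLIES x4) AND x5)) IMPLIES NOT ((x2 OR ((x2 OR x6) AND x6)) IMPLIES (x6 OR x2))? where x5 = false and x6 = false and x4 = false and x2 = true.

false

x2 IMPLIES x6 = true IMPLIES false = false
x4 IMPLIES (x2 IMPLIES x6) = false IMPLIES false = true
(x4 IMPLIES (x2 IMPLIES x6)) OR x6 = true OR false = true
NOT ((x4 IMPLIES (x2 IMPLIES x6)) OR x6) = NOT true = false
x2 IMPLIES x4 = true IMPLIES false = false
(x2 IMPLIES x4) AND x5 = false AND false = false
NOT ((x2 IMPLIES x4) AND x5) = NOT false = true
NOT ((x4 IMPLIES (x2 IMPLIES x6)) OR x6) AND NOT ((x2 IMPLIES x4) AND x5) = false AND true = false
NOT (NOT ((x4 IMPLIES (x2 IMPLIES x6)) OR x6) AND NOT ((x2 IMPLIES x4) AND x5)) = NOT false = true
x2 OR x6 = true OR false = true
(x2 OR x6) AND x6 = true AND false = false
x2 OR ((x2 OR x6) AND x6) = true OR false = true
x6 OR x2 = false OR true = true
(x2 OR ((x2 OR x6) AND x6)) IMPLIES (x6 OR x2) = true IMPLIES true = true
NOT ((x2 OR ((x2 OR x6) AND x6)) IMPLIES (x6 OR x2)) = NOT true = false
NOT (NOT ((x4 IMPLIES (x2 IMPLIES x6)) OR x6) AND NOT ((x2 IMPLIES x4) AND x5)) IMPLIES NOT ((x2 OR ((x2 OR x6) AND x6)) IMPLIES (x6 OR x2)) = true IMPLIES false = false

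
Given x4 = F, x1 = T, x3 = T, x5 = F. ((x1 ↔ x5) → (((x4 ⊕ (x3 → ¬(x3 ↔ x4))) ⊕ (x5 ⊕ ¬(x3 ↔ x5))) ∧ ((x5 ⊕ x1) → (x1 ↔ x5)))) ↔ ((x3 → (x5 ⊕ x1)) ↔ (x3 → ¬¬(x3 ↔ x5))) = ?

F

x1 ↔ x5 = T ↔ F = F
x3 ↔ x4 = T ↔ F = F
¬(x3 ↔ x4) = ¬F = T
x3 → ¬(x3 ↔ x4) = T → T = T
x4 ⊕ (x3 → ¬(x3 ↔ x4)) = F ⊕ T = T
x3 ↔ x5 = T ↔ F = F
¬(x3 ↔ x5) = ¬F = T
x5 ⊕ ¬(x3 ↔ x5) = F ⊕ T = T
(x4 ⊕ (x3 → ¬(x3 ↔ x4))) ⊕ (x5 ⊕ ¬(x3 ↔ x5)) = T ⊕ T = F
x5 ⊕ x1 = F ⊕ T = T
x1 ↔ x5 = T ↔ F = F
(x5 ⊕ x1) → (x1 ↔ x5) = T → F = F
((x4 ⊕ (x3 → ¬(x3 ↔ x4))) ⊕ (x5 ⊕ ¬(x3 ↔ x5))) ∧ ((x5 ⊕ x1) → (x1 ↔ x5)) = F ∧ F = F
(x1 ↔ x5) → (((x4 ⊕ (x3 → ¬(x3 ↔ x4))) ⊕ (x5 ⊕ ¬(x3 ↔ x5))) ∧ ((x5 ⊕ x1) → (x1 ↔ x5))) = F → F = T
x5 ⊕ x1 = F ⊕ T = T
x3 → (x5 ⊕ x1) = T → T = T
x3 ↔ x5 = T ↔ F = F
¬(x3 ↔ x5) = ¬F = T
¬¬(x3 ↔ x5) = ¬T = F
x3 → ¬¬(x3 ↔ x5) = T → F = F
(x3 → (x5 ⊕ x1)) ↔ (x3 → ¬¬(x3 ↔ x5)) = T ↔ F = F
((x1 ↔ x5) → (((x4 ⊕ (x3 → ¬(x3 ↔ x4))) ⊕ (x5 ⊕ ¬(x3 ↔ x5))) ∧ ((x5 ⊕ x1) → (x1 ↔ x5)))) ↔ ((x3 → (x5 ⊕ x1)) ↔ (x3 → ¬¬(x3 ↔ x5))) = T ↔ F = F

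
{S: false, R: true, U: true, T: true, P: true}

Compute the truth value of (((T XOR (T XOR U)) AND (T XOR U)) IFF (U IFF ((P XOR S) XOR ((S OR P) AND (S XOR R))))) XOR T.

T XOR U = true XOR true = false
T XOR (T XOR U) = true XOR false = true
T XOR U = true XOR true = false
(T XOR (T XOR U)) AND (T XOR U) = true AND false = false
P XOR S = true XOR false = true
S OR P = false OR true = true
S XOR R = false XOR true = true
(S OR P) AND (S XOR R) = true AND true = true
(P XOR S) XOR ((S OR P) AND (S XOR R)) = true XOR true = false
U IFF ((P XOR S) XOR ((S OR P) AND (S XOR R))) = true IFF false = false
((T XOR (T XOR U)) AND (T XOR U)) IFF (U IFF ((P XOR S) XOR ((S OR P) AND (S XOR R)))) = false IFF false = true
(((T XOR (T XOR U)) AND (T XOR U)) IFF (U IFF ((P XOR S) XOR ((S OR P) AND (S XOR R))))) XOR T = true XOR true = false

false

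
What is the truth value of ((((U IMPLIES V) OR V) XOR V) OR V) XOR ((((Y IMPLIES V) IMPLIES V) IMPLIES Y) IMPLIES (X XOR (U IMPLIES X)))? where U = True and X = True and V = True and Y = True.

True

U IMPLIES V = True IMPLIES True = True
(U IMPLIES V) OR V = True OR True = True
((U IMPLIES V) OR V) XOR V = True XOR True = False
(((U IMPLIES V) OR V) XOR V) OR V = False OR True = True
Y IMPLIES V = True IMPLIES True = True
(Y IMPLIES V) IMPLIES V = True IMPLIES True = True
((Y IMPLIES V) IMPLIES V) IMPLIES Y = True IMPLIES True = True
U IMPLIES X = True IMPLIES True = True
X XOR (U IMPLIES X) = True XOR True = False
(((Y IMPLIES V) IMPLIES V) IMPLIES Y) IMPLIES (X XOR (U IMPLIES X)) = True IMPLIES False = False
((((U IMPLIES V) OR V) XOR V) OR V) XOR ((((Y IMPLIES V) IMPLIES V) IMPLIES Y) IMPLIES (X XOR (U IMPLIES X))) = True XOR False = True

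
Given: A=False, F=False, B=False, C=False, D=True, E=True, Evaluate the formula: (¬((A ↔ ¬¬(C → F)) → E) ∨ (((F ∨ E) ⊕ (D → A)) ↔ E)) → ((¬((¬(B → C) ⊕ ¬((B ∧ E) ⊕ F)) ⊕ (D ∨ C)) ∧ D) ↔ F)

Substituting A=False, F=False, B=False, C=False, D=True, E=True:
C → F = False → False = True
¬(C → F) = ¬True = False
¬¬(C → F) = ¬False = True
A ↔ ¬¬(C → F) = False ↔ True = False
(A ↔ ¬¬(C → F)) → E = False → True = True
¬((A ↔ ¬¬(C → F)) → E) = ¬True = False
F ∨ E = False ∨ True = True
D → A = True → False = False
(F ∨ E) ⊕ (D → A) = True ⊕ False = True
((F ∨ E) ⊕ (D → A)) ↔ E = True ↔ True = True
¬((A ↔ ¬¬(C → F)) → E) ∨ (((F ∨ E) ⊕ (D → A)) ↔ E) = False ∨ True = True
B → C = False → False = True
¬(B → C) = ¬True = False
B ∧ E = False ∧ True = False
(B ∧ E) ⊕ F = False ⊕ False = False
¬((B ∧ E) ⊕ F) = ¬False = True
¬(B → C) ⊕ ¬((B ∧ E) ⊕ F) = False ⊕ True = True
D ∨ C = True ∨ False = True
(¬(B → C) ⊕ ¬((B ∧ E) ⊕ F)) ⊕ (D ∨ C) = True ⊕ True = False
¬((¬(B → C) ⊕ ¬((B ∧ E) ⊕ F)) ⊕ (D ∨ C)) = ¬False = True
¬((¬(B → C) ⊕ ¬((B ∧ E) ⊕ F)) ⊕ (D ∨ C)) ∧ D = True ∧ True = True
(¬((¬(B → C) ⊕ ¬((B ∧ E) ⊕ F)) ⊕ (D ∨ C)) ∧ D) ↔ F = True ↔ False = False
(¬((A ↔ ¬¬(C → F)) → E) ∨ (((F ∨ E) ⊕ (D → A)) ↔ E)) → ((¬((¬(B → C) ⊕ ¬((B ∧ E) ⊕ F)) ⊕ (D ∨ C)) ∧ D) ↔ F) = True → False = False

False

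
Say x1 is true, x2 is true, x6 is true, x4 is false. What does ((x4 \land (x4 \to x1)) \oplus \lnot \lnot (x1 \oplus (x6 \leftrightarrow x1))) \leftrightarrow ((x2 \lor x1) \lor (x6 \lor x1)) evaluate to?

F

Substituting x1=T, x2=T, x6=T, x4=F:
x4 \to x1 = F \to T = T
x4 \land (x4 \to x1) = F \land T = F
x6 \leftrightarrow x1 = T \leftrightarrow T = T
x1 \oplus (x6 \leftrightarrow x1) = T \oplus T = F
\lnot (x1 \oplus (x6 \leftrightarrow x1)) = \lnot F = T
\lnot \lnot (x1 \oplus (x6 \leftrightarrow x1)) = \lnot T = F
(x4 \land (x4 \to x1)) \oplus \lnot \lnot (x1 \oplus (x6 \leftrightarrow x1)) = F \oplus F = F
x2 \lor x1 = T \lor T = T
x6 \lor x1 = T \lor T = T
(x2 \lor x1) \lor (x6 \lor x1) = T \lor T = T
((x4 \land (x4 \to x1)) \oplus \lnot \lnot (x1 \oplus (x6 \leftrightarrow x1))) \leftrightarrow ((x2 \lor x1) \lor (x6 \lor x1)) = F \leftrightarrow T = F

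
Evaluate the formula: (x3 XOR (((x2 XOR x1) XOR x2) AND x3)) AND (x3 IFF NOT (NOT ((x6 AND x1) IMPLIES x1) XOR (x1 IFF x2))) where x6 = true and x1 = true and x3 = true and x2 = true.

false

Substituting x6=true, x1=true, x3=true, x2=true:
x2 XOR x1 = true XOR true = false
(x2 XOR x1) XOR x2 = false XOR true = true
((x2 XOR x1) XOR x2) AND x3 = true AND true = true
x3 XOR (((x2 XOR x1) XOR x2) AND x3) = true XOR true = false
x6 AND x1 = true AND true = true
(x6 AND x1) IMPLIES x1 = true IMPLIES true = true
NOT ((x6 AND x1) IMPLIES x1) = NOT true = false
x1 IFF x2 = true IFF true = true
NOT ((x6 AND x1) IMPLIES x1) XOR (x1 IFF x2) = false XOR true = true
NOT (NOT ((x6 AND x1) IMPLIES x1) XOR (x1 IFF x2)) = NOT true = false
x3 IFF NOT (NOT ((x6 AND x1) IMPLIES x1) XOR (x1 IFF x2)) = true IFF false = false
(x3 XOR (((x2 XOR x1) XOR x2) AND x3)) AND (x3 IFF NOT (NOT ((x6 AND x1) IMPLIES x1) XOR (x1 IFF x2))) = false AND false = false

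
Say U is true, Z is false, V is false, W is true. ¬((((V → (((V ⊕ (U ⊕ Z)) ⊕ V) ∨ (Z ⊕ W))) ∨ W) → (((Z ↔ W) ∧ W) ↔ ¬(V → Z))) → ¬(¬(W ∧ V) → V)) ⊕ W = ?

True

Substituting U=True, Z=False, V=False, W=True:
U ⊕ Z = True ⊕ False = True
V ⊕ (U ⊕ Z) = False ⊕ True = True
(V ⊕ (U ⊕ Z)) ⊕ V = True ⊕ False = True
Z ⊕ W = False ⊕ True = True
((V ⊕ (U ⊕ Z)) ⊕ V) ∨ (Z ⊕ W) = True ∨ True = True
V → (((V ⊕ (U ⊕ Z)) ⊕ V) ∨ (Z ⊕ W)) = False → True = True
(V → (((V ⊕ (U ⊕ Z)) ⊕ V) ∨ (Z ⊕ W))) ∨ W = True ∨ True = True
Z ↔ W = False ↔ True = False
(Z ↔ W) ∧ W = False ∧ True = False
V → Z = False → False = True
¬(V → Z) = ¬True = False
((Z ↔ W) ∧ W) ↔ ¬(V → Z) = False ↔ False = True
((V → (((V ⊕ (U ⊕ Z)) ⊕ V) ∨ (Z ⊕ W))) ∨ W) → (((Z ↔ W) ∧ W) ↔ ¬(V → Z)) = True → True = True
W ∧ V = True ∧ False = False
¬(W ∧ V) = ¬False = True
¬(W ∧ V) → V = True → False = False
¬(¬(W ∧ V) → V) = ¬False = True
(((V → (((V ⊕ (U ⊕ Z)) ⊕ V) ∨ (Z ⊕ W))) ∨ W) → (((Z ↔ W) ∧ W) ↔ ¬(V → Z))) → ¬(¬(W ∧ V) → V) = True → True = True
¬((((V → (((V ⊕ (U ⊕ Z)) ⊕ V) ∨ (Z ⊕ W))) ∨ W) → (((Z ↔ W) ∧ W) ↔ ¬(V → Z))) → ¬(¬(W ∧ V) → V)) = ¬True = False
¬((((V → (((V ⊕ (U ⊕ Z)) ⊕ V) ∨ (Z ⊕ W))) ∨ W) → (((Z ↔ W) ∧ W) ↔ ¬(V → Z))) → ¬(¬(W ∧ V) → V)) ⊕ W = False ⊕ True = True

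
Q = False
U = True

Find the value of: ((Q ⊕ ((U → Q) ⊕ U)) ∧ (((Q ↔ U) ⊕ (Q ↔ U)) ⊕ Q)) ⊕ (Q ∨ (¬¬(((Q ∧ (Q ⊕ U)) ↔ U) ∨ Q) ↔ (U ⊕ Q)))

False

Substituting Q=False, U=True:
U → Q = True → False = False
(U → Q) ⊕ U = False ⊕ True = True
Q ⊕ ((U → Q) ⊕ U) = False ⊕ True = True
Q ↔ U = False ↔ True = False
Q ↔ U = False ↔ True = False
(Q ↔ U) ⊕ (Q ↔ U) = False ⊕ False = False
((Q ↔ U) ⊕ (Q ↔ U)) ⊕ Q = False ⊕ False = False
(Q ⊕ ((U → Q) ⊕ U)) ∧ (((Q ↔ U) ⊕ (Q ↔ U)) ⊕ Q) = True ∧ False = False
Q ⊕ U = False ⊕ True = True
Q ∧ (Q ⊕ U) = False ∧ True = False
(Q ∧ (Q ⊕ U)) ↔ U = False ↔ True = False
((Q ∧ (Q ⊕ U)) ↔ U) ∨ Q = False ∨ False = False
¬(((Q ∧ (Q ⊕ U)) ↔ U) ∨ Q) = ¬False = True
¬¬(((Q ∧ (Q ⊕ U)) ↔ U) ∨ Q) = ¬True = False
U ⊕ Q = True ⊕ False = True
¬¬(((Q ∧ (Q ⊕ U)) ↔ U) ∨ Q) ↔ (U ⊕ Q) = False ↔ True = False
Q ∨ (¬¬(((Q ∧ (Q ⊕ U)) ↔ U) ∨ Q) ↔ (U ⊕ Q)) = False ∨ False = False
((Q ⊕ ((U → Q) ⊕ U)) ∧ (((Q ↔ U) ⊕ (Q ↔ U)) ⊕ Q)) ⊕ (Q ∨ (¬¬(((Q ∧ (Q ⊕ U)) ↔ U) ∨ Q) ↔ (U ⊕ Q))) = False ⊕ False = False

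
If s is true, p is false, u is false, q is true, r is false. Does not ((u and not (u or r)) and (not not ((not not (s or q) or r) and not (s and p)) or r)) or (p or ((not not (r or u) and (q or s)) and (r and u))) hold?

True

Substituting s=True, p=False, u=False, q=True, r=False:
u or r = False or False = False
not (u or r) = not False = True
u and not (u or r) = False and True = False
s or q = True or True = True
not (s or q) = not True = False
not not (s or q) = not False = True
not not (s or q) or r = True or False = True
s and p = True and False = False
not (s and p) = not False = True
(not not (s or q) or r) and not (s and p) = True and True = True
not ((not not (s or q) or r) and not (s and p)) = not True = False
not not ((not not (s or q) or r) and not (s and p)) = not False = True
not not ((not not (s or q) or r) and not (s and p)) or r = True or False = True
(u and not (u or r)) and (not not ((not not (s or q) or r) and not (s and p)) or r) = False and True = False
not ((u and not (u or r)) and (not not ((not not (s or q) or r) and not (s and p)) or r)) = not False = True
r or u = False or False = False
not (r or u) = not False = True
not not (r or u) = not True = False
q or s = True or True = True
not not (r or u) and (q or s) = False and True = False
r and u = False and False = False
(not not (r or u) and (q or s)) and (r and u) = False and False = False
p or ((not not (r or u) and (q or s)) and (r and u)) = False or False = False
not ((u and not (u or r)) and (not not ((not not (s or q) or r) and not (s and p)) or r)) or (p or ((not not (r or u) and (q or s)) and (r and u))) = True or False = True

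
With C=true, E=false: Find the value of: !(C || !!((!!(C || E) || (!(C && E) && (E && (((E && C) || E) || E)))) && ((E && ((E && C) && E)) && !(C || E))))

false

C || E = true || false = true
!(C || E) = !true = false
!!(C || E) = !false = true
C && E = true && false = false
!(C && E) = !false = true
E && C = false && true = false
(E && C) || E = false || false = false
((E && C) || E) || E = false || false = false
E && (((E && C) || E) || E) = false && false = false
!(C && E) && (E && (((E && C) || E) || E)) = true && false = false
!!(C || E) || (!(C && E) && (E && (((E && C) || E) || E))) = true || false = true
E && C = false && true = false
(E && C) && E = false && false = false
E && ((E && C) && E) = false && false = false
C || E = true || false = true
!(C || E) = !true = false
(E && ((E && C) && E)) && !(C || E) = false && false = false
(!!(C || E) || (!(C && E) && (E && (((E && C) || E) || E)))) && ((E && ((E && C) && E)) && !(C || E)) = true && false = false
!((!!(C || E) || (!(C && E) && (E && (((E && C) || E) || E)))) && ((E && ((E && C) && E)) && !(C || E))) = !false = true
!!((!!(C || E) || (!(C && E) && (E && (((E && C) || E) || E)))) && ((E && ((E && C) && E)) && !(C || E))) = !true = false
C || !!((!!(C || E) || (!(C && E) && (E && (((E && C) || E) || E)))) && ((E && ((E && C) && E)) && !(C || E))) = true || false = true
!(C || !!((!!(C || E) || (!(C && E) && (E && (((E && C) || E) || E)))) && ((E && ((E && C) && E)) && !(C || E)))) = !true = false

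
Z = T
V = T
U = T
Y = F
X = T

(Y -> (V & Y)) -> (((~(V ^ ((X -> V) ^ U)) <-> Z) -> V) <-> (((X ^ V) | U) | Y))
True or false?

Substituting Z=T, V=T, U=T, Y=F, X=T:
V & Y = T & F = F
Y -> (V & Y) = F -> F = T
X -> V = T -> T = T
(X -> V) ^ U = T ^ T = F
V ^ ((X -> V) ^ U) = T ^ F = T
~(V ^ ((X -> V) ^ U)) = ~T = F
~(V ^ ((X -> V) ^ U)) <-> Z = F <-> T = F
(~(V ^ ((X -> V) ^ U)) <-> Z) -> V = F -> T = T
X ^ V = T ^ T = F
(X ^ V) | U = F | T = T
((X ^ V) | U) | Y = T | F = T
((~(V ^ ((X -> V) ^ U)) <-> Z) -> V) <-> (((X ^ V) | U) | Y) = T <-> T = T
(Y -> (V & Y)) -> (((~(V ^ ((X -> V) ^ U)) <-> Z) -> V) <-> (((X ^ V) | U) | Y)) = T -> T = T

T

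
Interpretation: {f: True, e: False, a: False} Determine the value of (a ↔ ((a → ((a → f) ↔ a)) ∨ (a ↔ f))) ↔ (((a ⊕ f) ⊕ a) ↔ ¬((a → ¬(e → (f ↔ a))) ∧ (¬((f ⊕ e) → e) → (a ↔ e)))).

a → f = False → True = True
(a → f) ↔ a = True ↔ False = False
a → ((a → f) ↔ a) = False → False = True
a ↔ f = False ↔ True = False
(a → ((a → f) ↔ a)) ∨ (a ↔ f) = True ∨ False = True
a ↔ ((a → ((a → f) ↔ a)) ∨ (a ↔ f)) = False ↔ True = False
a ⊕ f = False ⊕ True = True
(a ⊕ f) ⊕ a = True ⊕ False = True
f ↔ a = True ↔ False = False
e → (f ↔ a) = False → False = True
¬(e → (f ↔ a)) = ¬True = False
a → ¬(e → (f ↔ a)) = False → False = True
f ⊕ e = True ⊕ False = True
(f ⊕ e) → e = True → False = False
¬((f ⊕ e) → e) = ¬False = True
a ↔ e = False ↔ False = True
¬((f ⊕ e) → e) → (a ↔ e) = True → True = True
(a → ¬(e → (f ↔ a))) ∧ (¬((f ⊕ e) → e) → (a ↔ e)) = True ∧ True = True
¬((a → ¬(e → (f ↔ a))) ∧ (¬((f ⊕ e) → e) → (a ↔ e))) = ¬True = False
((a ⊕ f) ⊕ a) ↔ ¬((a → ¬(e → (f ↔ a))) ∧ (¬((f ⊕ e) → e) → (a ↔ e))) = True ↔ False = False
(a ↔ ((a → ((a → f) ↔ a)) ∨ (a ↔ f))) ↔ (((a ⊕ f) ⊕ a) ↔ ¬((a → ¬(e → (f ↔ a))) ∧ (¬((f ⊕ e) → e) → (a ↔ e)))) = False ↔ False = True

True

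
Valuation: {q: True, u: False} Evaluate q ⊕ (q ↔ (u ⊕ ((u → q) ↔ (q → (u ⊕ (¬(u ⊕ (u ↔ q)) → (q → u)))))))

True

Substituting q=True, u=False:
u → q = False → True = True
u ↔ q = False ↔ True = False
u ⊕ (u ↔ q) = False ⊕ False = False
¬(u ⊕ (u ↔ q)) = ¬False = True
q → u = True → False = False
¬(u ⊕ (u ↔ q)) → (q → u) = True → False = False
u ⊕ (¬(u ⊕ (u ↔ q)) → (q → u)) = False ⊕ False = False
q → (u ⊕ (¬(u ⊕ (u ↔ q)) → (q → u))) = True → False = False
(u → q) ↔ (q → (u ⊕ (¬(u ⊕ (u ↔ q)) → (q → u)))) = True ↔ False = False
u ⊕ ((u → q) ↔ (q → (u ⊕ (¬(u ⊕ (u ↔ q)) → (q → u))))) = False ⊕ False = False
q ↔ (u ⊕ ((u → q) ↔ (q → (u ⊕ (¬(u ⊕ (u ↔ q)) → (q → u)))))) = True ↔ False = False
q ⊕ (q ↔ (u ⊕ ((u → q) ↔ (q → (u ⊕ (¬(u ⊕ (u ↔ q)) → (q → u))))))) = True ⊕ False = True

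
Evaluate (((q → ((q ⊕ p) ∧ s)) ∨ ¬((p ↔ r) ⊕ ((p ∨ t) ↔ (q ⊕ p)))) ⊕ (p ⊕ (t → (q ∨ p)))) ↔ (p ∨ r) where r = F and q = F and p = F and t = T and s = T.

F

q ⊕ p = F ⊕ F = F
(q ⊕ p) ∧ s = F ∧ T = F
q → ((q ⊕ p) ∧ s) = F → F = T
p ↔ r = F ↔ F = T
p ∨ t = F ∨ T = T
q ⊕ p = F ⊕ F = F
(p ∨ t) ↔ (q ⊕ p) = T ↔ F = F
(p ↔ r) ⊕ ((p ∨ t) ↔ (q ⊕ p)) = T ⊕ F = T
¬((p ↔ r) ⊕ ((p ∨ t) ↔ (q ⊕ p))) = ¬T = F
(q → ((q ⊕ p) ∧ s)) ∨ ¬((p ↔ r) ⊕ ((p ∨ t) ↔ (q ⊕ p))) = T ∨ F = T
q ∨ p = F ∨ F = F
t → (q ∨ p) = T → F = F
p ⊕ (t → (q ∨ p)) = F ⊕ F = F
((q → ((q ⊕ p) ∧ s)) ∨ ¬((p ↔ r) ⊕ ((p ∨ t) ↔ (q ⊕ p)))) ⊕ (p ⊕ (t → (q ∨ p))) = T ⊕ F = T
p ∨ r = F ∨ F = F
(((q → ((q ⊕ p) ∧ s)) ∨ ¬((p ↔ r) ⊕ ((p ∨ t) ↔ (q ⊕ p)))) ⊕ (p ⊕ (t → (q ∨ p)))) ↔ (p ∨ r) = T ↔ F = F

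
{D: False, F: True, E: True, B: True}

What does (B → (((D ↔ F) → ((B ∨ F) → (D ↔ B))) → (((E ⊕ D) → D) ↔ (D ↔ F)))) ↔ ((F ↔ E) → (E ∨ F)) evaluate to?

True

Substituting D=False, F=True, E=True, B=True:
D ↔ F = False ↔ True = False
B ∨ F = True ∨ True = True
D ↔ B = False ↔ True = False
(B ∨ F) → (D ↔ B) = True → False = False
(D ↔ F) → ((B ∨ F) → (D ↔ B)) = False → False = True
E ⊕ D = True ⊕ False = True
(E ⊕ D) → D = True → False = False
D ↔ F = False ↔ True = False
((E ⊕ D) → D) ↔ (D ↔ F) = False ↔ False = True
((D ↔ F) → ((B ∨ F) → (D ↔ B))) → (((E ⊕ D) → D) ↔ (D ↔ F)) = True → True = True
B → (((D ↔ F) → ((B ∨ F) → (D ↔ B))) → (((E ⊕ D) → D) ↔ (D ↔ F))) = True → True = True
F ↔ E = True ↔ True = True
E ∨ F = True ∨ True = True
(F ↔ E) → (E ∨ F) = True → True = True
(B → (((D ↔ F) → ((B ∨ F) → (D ↔ B))) → (((E ⊕ D) → D) ↔ (D ↔ F)))) ↔ ((F ↔ E) → (E ∨ F)) = True ↔ True = True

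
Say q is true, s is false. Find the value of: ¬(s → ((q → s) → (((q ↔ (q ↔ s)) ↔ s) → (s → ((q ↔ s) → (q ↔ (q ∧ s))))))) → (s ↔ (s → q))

q → s = T → F = F
q ↔ s = T ↔ F = F
q ↔ (q ↔ s) = T ↔ F = F
(q ↔ (q ↔ s)) ↔ s = F ↔ F = T
q ↔ s = T ↔ F = F
q ∧ s = T ∧ F = F
q ↔ (q ∧ s) = T ↔ F = F
(q ↔ s) → (q ↔ (q ∧ s)) = F → F = T
s → ((q ↔ s) → (q ↔ (q ∧ s))) = F → T = T
((q ↔ (q ↔ s)) ↔ s) → (s → ((q ↔ s) → (q ↔ (q ∧ s)))) = T → T = T
(q → s) → (((q ↔ (q ↔ s)) ↔ s) → (s → ((q ↔ s) → (q ↔ (q ∧ s))))) = F → T = T
s → ((q → s) → (((q ↔ (q ↔ s)) ↔ s) → (s → ((q ↔ s) → (q ↔ (q ∧ s)))))) = F → T = T
¬(s → ((q → s) → (((q ↔ (q ↔ s)) ↔ s) → (s → ((q ↔ s) → (q ↔ (q ∧ s))))))) = ¬T = F
s → q = F → T = T
s ↔ (s → q) = F ↔ T = F
¬(s → ((q → s) → (((q ↔ (q ↔ s)) ↔ s) → (s → ((q ↔ s) → (q ↔ (q ∧ s))))))) → (s ↔ (s → q)) = F → F = T

T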